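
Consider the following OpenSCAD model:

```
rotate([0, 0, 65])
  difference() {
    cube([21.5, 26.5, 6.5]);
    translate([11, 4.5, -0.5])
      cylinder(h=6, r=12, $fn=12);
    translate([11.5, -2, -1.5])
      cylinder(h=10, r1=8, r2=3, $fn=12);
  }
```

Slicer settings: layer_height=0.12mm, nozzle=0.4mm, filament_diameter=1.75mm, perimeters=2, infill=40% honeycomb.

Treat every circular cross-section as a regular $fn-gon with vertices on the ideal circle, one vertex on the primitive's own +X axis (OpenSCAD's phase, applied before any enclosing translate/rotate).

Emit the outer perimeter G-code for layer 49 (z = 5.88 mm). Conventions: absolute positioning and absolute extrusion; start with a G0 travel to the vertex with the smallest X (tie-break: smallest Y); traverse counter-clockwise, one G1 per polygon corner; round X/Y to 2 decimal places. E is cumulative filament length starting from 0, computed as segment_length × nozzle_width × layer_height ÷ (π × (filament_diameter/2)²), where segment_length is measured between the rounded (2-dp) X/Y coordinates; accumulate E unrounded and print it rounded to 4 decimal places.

At z = 5.88 mm: the cube is present — its section is the full 21.5×26.5 rectangle; the cylinder at (11, 4.5) is absent (z outside [-0.5, 5.5]); the cone at (11.5, -2): at t=0.738 of its height the radius interpolates to r₁+(r₂−r₁)t = 4.310, giving a regular 12-gon of that circumradius; Subtracting the remaining from the first: starting from the 21.5×26.5 cube, the cone at (11.5, -2) partially overlaps it — only the 11.70 mm² overlap (of its 55.73 mm²) is removed, clipping the outline — 1 connected region; (rotated 65° about Z; rotation is an isometry so areas/perimeters/island counts are preserved). The outline is a single polygon with 11 vertices. Extrusion per mm of travel: 0.4 × 0.12 / (π × 0.875²) = 0.019956. Accumulating E over each segment gives final E = 1.9502.

G0 X-24.02 Y11.20 Z5.88
G1 X0.00 Y0.00 E0.5289
G1 X3.27 Y7.00 E0.6831
G1 X3.14 Y7.11 E0.6865
G1 X2.38 Y9.20 E0.7309
G1 X2.77 Y11.40 E0.7754
G1 X4.20 Y13.11 E0.8199
G1 X6.30 Y13.87 E0.8645
G1 X6.46 Y13.84 E0.8677
G1 X9.09 Y19.49 E0.9921
G1 X-14.93 Y30.69 E1.5210
G1 X-24.02 Y11.20 E1.9502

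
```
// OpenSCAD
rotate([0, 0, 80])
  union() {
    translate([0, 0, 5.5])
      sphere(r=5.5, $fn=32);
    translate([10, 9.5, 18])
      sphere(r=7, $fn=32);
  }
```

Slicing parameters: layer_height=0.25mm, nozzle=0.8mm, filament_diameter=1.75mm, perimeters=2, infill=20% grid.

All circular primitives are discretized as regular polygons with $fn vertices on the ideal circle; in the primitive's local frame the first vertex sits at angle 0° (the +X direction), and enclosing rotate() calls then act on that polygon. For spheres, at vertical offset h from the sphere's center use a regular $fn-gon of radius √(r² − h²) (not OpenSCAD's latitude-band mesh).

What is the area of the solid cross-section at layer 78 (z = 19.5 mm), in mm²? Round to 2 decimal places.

At z = 19.5 mm: the sphere is absent (|z−center|=14.000 > r=5.5); the sphere at (10, 9.5): section is a regular 32-gon, circumradius = √(r²−h²) = √(7²−1.5²) = 6.837 (area = (32/2)·6.837²·sin(360°/32) = 145.93 mm²); Combining (union): only the r=7 sphere at (10, 9.5) is present, so the union is just that shape — area = 145.93 mm²; (rotated 80° about Z; rotation is an isometry so areas/perimeters/island counts are preserved). Overall, the cross-section is a single solid region. Net area = 145.93 mm².

145.93 mm²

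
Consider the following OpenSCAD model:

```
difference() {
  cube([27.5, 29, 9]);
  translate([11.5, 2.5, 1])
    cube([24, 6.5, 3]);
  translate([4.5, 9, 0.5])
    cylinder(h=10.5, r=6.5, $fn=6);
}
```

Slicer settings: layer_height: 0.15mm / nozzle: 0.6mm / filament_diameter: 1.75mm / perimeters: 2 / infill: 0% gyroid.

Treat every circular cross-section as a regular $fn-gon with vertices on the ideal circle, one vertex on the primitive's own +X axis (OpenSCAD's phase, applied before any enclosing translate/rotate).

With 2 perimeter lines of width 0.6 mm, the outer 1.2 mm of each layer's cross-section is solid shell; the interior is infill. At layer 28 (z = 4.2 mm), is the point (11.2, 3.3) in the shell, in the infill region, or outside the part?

infill

At z = 4.2 mm: the 27.5×29 cube contributes its full rectangle; the cube at (11.5, 2.5) is absent (z outside [1, 4]); the cylinder at (4.5, 9): section is a regular 6-gon, circumradius r=6.5; After the difference (first − rest): starting from the 27.5×29 cube, the r=6.5 cylinder at (4.5, 9) partially overlaps it — only the 102.84 mm² overlap (of its 109.77 mm²) is removed, clipping the outline — 1 connected region. Overall, the cross-section is a single solid region. The nearest boundary edge runs (7.75, 3.37)→(11.00, 9.00); distance from the point to it = 3.02 mm. The point is inside the cross-section and 3.02 mm from the nearest boundary — more than the 1.2 mm shell width (2 × 0.6), so it's in the infill interior.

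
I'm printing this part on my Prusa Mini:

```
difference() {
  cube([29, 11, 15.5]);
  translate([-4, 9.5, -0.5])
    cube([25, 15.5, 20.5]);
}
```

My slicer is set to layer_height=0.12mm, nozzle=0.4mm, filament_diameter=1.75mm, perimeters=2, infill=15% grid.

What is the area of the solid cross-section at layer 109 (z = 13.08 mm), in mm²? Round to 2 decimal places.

At z = 13.08 mm: the cube is present — its section is the full 29×11 rectangle (area 319.00 mm²); the cube at (-4, 9.5) is present — its section is the full 25×15.5 rectangle (area 387.50 mm²); Taking the first minus the rest: starting from the 29×11 cube (319.00 mm²), the 25×15.5 cube at (-4, 9.5) partially overlaps it — only the 31.50 mm² overlap (of its 387.50 mm²) is removed, clipping the outline — area = 287.50 mm². Overall, the cross-section is a single solid region. Net area = 287.50 mm².

287.50 mm²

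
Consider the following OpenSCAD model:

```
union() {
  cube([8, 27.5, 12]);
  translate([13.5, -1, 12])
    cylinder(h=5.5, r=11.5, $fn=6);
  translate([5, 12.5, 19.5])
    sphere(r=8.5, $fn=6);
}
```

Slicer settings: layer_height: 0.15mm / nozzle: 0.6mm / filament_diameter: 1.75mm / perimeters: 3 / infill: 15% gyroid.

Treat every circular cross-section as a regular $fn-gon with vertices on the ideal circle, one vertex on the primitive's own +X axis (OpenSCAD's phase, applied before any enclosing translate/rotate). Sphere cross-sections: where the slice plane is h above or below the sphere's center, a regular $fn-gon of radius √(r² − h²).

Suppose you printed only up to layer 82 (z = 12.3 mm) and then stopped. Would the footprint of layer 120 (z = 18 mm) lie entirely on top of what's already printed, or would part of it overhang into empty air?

part overhangs

Compare the two slices. At z = 12.3: the cube is not intersected at this z (z outside [0, 12]); the r=11.5 cylinder at (13.5, -1) gives a regular 6-gon of circumradius 11.5 (constant along its height) (area = (6/2)·11.500²·sin(360°/6) = 343.60 mm²); the r=8.5 sphere at (5, 12.5) slices to a regular 6-gon of circumradius 4.518 (√(r²−h²) with h=7.2 from center) (area = (6/2)·4.518²·sin(360°/6) = 53.03 mm²); Merging all regions: the 2 present regions are separate (no shared area or edge), so areas and boundary lengths simply add and each stays a separate island — area = 396.62 mm². At z = 18: the cube is absent (z outside [0, 12]); the cylinder at (13.5, -1) is not intersected at this z (z outside [12, 17.5]); the r=8.5 sphere at (5, 12.5) contributes a regular 6-gon of circumradius √(8.5²−1.5²) = 8.367 (area = (6/2)·8.367²·sin(360°/6) = 181.87 mm²); Combining (union): only the r=8.5 sphere at (5, 12.5) is present, so the union is just that shape — area = 181.87 mm². Checking containment: at z = 18 the cross-section extends beyond the z = 12.3 cross-section by about 115.60 mm².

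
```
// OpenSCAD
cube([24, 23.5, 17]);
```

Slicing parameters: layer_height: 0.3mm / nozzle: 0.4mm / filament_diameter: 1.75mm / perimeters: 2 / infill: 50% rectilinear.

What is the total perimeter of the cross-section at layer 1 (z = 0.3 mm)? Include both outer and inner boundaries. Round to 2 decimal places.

95.00 mm

At z = 0.3 mm: the cube is present — its section is the full 24×23.5 rectangle (perimeter 95.00 mm). Overall, the cross-section is a single solid region. Total boundary length (outer) = 95.00 mm.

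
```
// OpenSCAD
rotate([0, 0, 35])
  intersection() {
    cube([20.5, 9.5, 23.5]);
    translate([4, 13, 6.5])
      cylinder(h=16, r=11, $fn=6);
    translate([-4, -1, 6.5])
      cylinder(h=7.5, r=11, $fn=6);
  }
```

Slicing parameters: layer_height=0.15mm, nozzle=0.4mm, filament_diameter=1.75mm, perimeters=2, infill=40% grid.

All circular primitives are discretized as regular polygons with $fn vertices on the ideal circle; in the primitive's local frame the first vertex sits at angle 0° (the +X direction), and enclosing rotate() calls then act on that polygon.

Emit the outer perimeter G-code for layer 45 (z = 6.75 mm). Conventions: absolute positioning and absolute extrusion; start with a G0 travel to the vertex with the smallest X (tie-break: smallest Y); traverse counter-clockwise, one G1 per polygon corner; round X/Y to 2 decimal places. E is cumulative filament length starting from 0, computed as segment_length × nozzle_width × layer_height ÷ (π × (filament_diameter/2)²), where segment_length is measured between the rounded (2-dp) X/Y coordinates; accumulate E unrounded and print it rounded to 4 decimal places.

G0 X-4.89 Y6.98 Z6.75
G1 X-1.99 Y2.85 E0.1259
G1 X1.63 Y5.38 E0.2361
G1 X-3.66 Y7.84 E0.3816
G1 X-4.89 Y6.98 E0.4190

At z = 6.75 mm: the cube is present — its section is the full 20.5×9.5 rectangle; the r=11 cylinder at (4, 13) gives a regular 6-gon of circumradius 11 (constant along its height); the r=11 cylinder at (-4, -1) contributes a regular 6-gon of circumradius 11; Taking the intersection: the r=11 cylinder at (4, 13) partially overlaps the 20.5×9.5 cube; clipping to the common part keeps 67.73 mm²; the r=11 cylinder at (-4, -1) partially overlaps the running intersection; clipping to the common part keeps 14.95 mm² — 1 connected region; (rotated 35° about Z; rotation is an isometry so areas/perimeters/island counts are preserved). The outline is a single polygon with 4 vertices. Extrusion per mm of travel: 0.4 × 0.15 / (π × 0.875²) = 0.024945. Accumulating E over each segment gives final E = 0.4190.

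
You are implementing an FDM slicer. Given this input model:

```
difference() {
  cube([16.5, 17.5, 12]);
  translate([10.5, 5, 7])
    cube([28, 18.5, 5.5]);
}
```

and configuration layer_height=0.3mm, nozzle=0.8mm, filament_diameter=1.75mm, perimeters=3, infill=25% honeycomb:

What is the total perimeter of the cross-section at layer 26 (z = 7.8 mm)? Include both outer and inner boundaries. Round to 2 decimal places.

At z = 7.8 mm: the cube (footprint 16.5×17.5) is included at this height (perimeter 68.00 mm); the cube at (10.5, 5) is present — its section is the full 28×18.5 rectangle (perimeter 93.00 mm); Subtracting the remaining from the first: starting from the 16.5×17.5 cube, the 28×18.5 cube at (10.5, 5) partially overlaps it — only the 75.00 mm² overlap (of its 518.00 mm²) is removed, clipping the outline — boundary = 68.00 mm. Overall, the cross-section is a single solid region. Total boundary length (outer) = 68.00 mm.

68.00 mm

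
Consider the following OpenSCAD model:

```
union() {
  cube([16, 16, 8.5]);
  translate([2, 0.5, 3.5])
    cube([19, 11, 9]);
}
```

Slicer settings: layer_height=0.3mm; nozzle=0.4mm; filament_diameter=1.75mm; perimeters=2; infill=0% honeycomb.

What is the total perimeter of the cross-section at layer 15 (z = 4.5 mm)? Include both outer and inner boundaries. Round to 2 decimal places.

74.00 mm

At z = 4.5 mm: the cube (footprint 16×16) is included at this height (perimeter 64.00 mm); the 19×11 cube at (2, 0.5) contributes its full rectangle (perimeter 60.00 mm); Taking the union: the regions partially overlap (shared area 154.00 mm²), so the edge portions inside another operand are dropped and the merged outline is re-measured after clipping — boundary = 74.00 mm. Overall, the cross-section is a single solid region. Total boundary length (outer) = 74.00 mm.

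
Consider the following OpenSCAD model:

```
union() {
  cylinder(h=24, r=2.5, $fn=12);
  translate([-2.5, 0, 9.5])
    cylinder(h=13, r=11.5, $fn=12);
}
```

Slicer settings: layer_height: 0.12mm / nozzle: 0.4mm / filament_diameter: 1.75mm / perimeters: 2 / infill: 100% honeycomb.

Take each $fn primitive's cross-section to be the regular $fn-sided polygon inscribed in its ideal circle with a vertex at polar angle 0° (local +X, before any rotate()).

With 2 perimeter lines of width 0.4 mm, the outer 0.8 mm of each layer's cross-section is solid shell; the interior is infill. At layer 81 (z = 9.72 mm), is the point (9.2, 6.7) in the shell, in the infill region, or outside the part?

At z = 9.72 mm: the r=2.5 cylinder contributes a regular 12-gon of circumradius 2.5; the cylinder at (-2.5, 0): section is a regular 12-gon, circumradius r=11.5; Combining (union): the r=2.5 cylinder lies entirely inside the r=11.5 cylinder at (-2.5, 0), so the union is just the r=11.5 cylinder at (-2.5, 0) — 1 connected region. Overall, the cross-section is a single solid region. The nearest boundary edge runs (3.25, 9.96)→(7.46, 5.75); distance from the point to it = 1.98 mm. The point is not inside any of the regions above, so it lies outside the cross-section (1.98 mm from the nearest boundary).

outside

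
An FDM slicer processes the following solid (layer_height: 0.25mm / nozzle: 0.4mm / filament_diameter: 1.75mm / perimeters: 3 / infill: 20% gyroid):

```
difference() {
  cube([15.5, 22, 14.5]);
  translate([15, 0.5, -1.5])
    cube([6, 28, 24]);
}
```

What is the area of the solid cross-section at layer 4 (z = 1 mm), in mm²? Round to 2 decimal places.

330.25 mm²

At z = 1 mm: the cube (footprint 15.5×22) is included at this height (area 341.00 mm²); the 6×28 cube at (15, 0.5) contributes its full rectangle (area 168.00 mm²); Taking the first minus the rest: starting from the 15.5×22 cube (341.00 mm²), the 6×28 cube at (15, 0.5) partially overlaps it — only the 10.75 mm² overlap (of its 168.00 mm²) is removed, clipping the outline — area = 330.25 mm². Overall, the cross-section is a single solid region. Net area = 330.25 mm².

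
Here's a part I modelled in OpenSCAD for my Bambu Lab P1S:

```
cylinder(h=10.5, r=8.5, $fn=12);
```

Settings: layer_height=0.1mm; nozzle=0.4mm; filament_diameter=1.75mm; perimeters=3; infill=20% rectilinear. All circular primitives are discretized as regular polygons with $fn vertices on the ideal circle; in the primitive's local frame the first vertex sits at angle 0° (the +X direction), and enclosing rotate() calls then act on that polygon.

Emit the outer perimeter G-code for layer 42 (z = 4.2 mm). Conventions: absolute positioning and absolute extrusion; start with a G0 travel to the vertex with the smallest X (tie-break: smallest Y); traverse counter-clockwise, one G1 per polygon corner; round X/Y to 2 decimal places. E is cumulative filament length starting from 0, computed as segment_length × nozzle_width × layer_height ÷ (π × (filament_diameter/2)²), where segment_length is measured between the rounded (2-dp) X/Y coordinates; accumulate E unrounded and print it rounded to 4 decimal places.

G0 X-8.50 Y0.00 Z4.20
G1 X-7.36 Y-4.25 E0.0732
G1 X-4.25 Y-7.36 E0.1463
G1 X0.00 Y-8.50 E0.2195
G1 X4.25 Y-7.36 E0.2927
G1 X7.36 Y-4.25 E0.3658
G1 X8.50 Y0.00 E0.4390
G1 X7.36 Y4.25 E0.5122
G1 X4.25 Y7.36 E0.5853
G1 X0.00 Y8.50 E0.6585
G1 X-4.25 Y7.36 E0.7317
G1 X-7.36 Y4.25 E0.8048
G1 X-8.50 Y0.00 E0.8780

At z = 4.2 mm: the r=8.5 cylinder gives a regular 12-gon of circumradius 8.5 (constant along its height). The outline is a single polygon with 12 vertices. Extrusion per mm of travel: 0.4 × 0.1 / (π × 0.875²) = 0.016630. Accumulating E over each segment gives final E = 0.8780.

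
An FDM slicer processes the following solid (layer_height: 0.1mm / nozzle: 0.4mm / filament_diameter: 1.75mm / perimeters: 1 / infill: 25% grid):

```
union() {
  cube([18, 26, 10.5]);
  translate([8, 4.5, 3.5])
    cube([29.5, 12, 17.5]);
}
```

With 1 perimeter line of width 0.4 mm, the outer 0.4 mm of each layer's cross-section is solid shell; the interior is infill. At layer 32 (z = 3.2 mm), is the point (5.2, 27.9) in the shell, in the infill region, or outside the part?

outside

At z = 3.2 mm: the cube is present — its section is the full 18×26 rectangle; the cube at (8, 4.5) is absent (z outside [3.5, 21]); Merging all regions: only the 18×26 cube is present, so the union is just that shape — 1 connected region. Overall, the cross-section is a single solid region. The nearest boundary edge runs (18.00, 26.00)→(0.00, 26.00); distance from the point to it = 1.90 mm. The point is not inside any of the regions above, so it lies outside the cross-section (1.90 mm from the nearest boundary).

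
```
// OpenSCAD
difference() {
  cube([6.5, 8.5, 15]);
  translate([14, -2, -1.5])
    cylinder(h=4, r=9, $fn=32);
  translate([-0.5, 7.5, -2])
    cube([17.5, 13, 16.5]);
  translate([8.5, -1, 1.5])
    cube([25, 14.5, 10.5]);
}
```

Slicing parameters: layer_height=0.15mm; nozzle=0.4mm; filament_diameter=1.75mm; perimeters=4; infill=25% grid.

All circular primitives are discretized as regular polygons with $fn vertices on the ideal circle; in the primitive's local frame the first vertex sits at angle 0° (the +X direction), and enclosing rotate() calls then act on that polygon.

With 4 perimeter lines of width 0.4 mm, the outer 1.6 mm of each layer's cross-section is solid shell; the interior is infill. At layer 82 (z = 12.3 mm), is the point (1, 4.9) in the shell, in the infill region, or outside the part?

At z = 12.3 mm: the cube is present — its section is the full 6.5×8.5 rectangle; the cylinder at (14, -2) does not reach this height (z outside [-1.5, 2.5]); the 17.5×13 cube at (-0.5, 7.5) contributes its full rectangle; the cube at (8.5, -1) is absent (z outside [1.5, 12]); Taking the first minus the rest: starting from the 6.5×8.5 cube, the 17.5×13 cube at (-0.5, 7.5) partially overlaps it — only the 6.50 mm² overlap (of its 227.50 mm²) is removed, clipping the outline — 1 connected region. Overall, the cross-section is a single solid region. The nearest boundary edge runs (0.00, 0.00)→(0.00, 7.50); distance from the point to it = 1.00 mm. The point is inside the cross-section, 1.00 mm from the nearest boundary — within the 1.6 mm shell band (4 × 0.4).

shell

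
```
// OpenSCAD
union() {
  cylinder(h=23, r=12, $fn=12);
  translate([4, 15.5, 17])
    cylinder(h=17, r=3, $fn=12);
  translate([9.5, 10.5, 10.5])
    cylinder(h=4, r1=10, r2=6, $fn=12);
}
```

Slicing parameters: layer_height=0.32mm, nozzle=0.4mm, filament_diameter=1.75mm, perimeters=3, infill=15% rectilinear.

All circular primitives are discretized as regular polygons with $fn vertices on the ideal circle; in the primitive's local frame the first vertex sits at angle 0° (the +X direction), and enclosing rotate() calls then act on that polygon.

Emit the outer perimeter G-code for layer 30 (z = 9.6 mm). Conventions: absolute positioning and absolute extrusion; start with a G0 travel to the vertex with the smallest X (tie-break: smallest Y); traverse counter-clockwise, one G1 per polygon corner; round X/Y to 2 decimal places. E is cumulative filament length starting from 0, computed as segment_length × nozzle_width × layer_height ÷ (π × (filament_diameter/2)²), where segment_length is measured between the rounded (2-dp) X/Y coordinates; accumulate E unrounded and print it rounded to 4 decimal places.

G0 X-12.00 Y0.00 Z9.60
G1 X-10.39 Y-6.00 E0.3306
G1 X-6.00 Y-10.39 E0.6610
G1 X0.00 Y-12.00 E0.9916
G1 X6.00 Y-10.39 E1.3222
G1 X10.39 Y-6.00 E1.6526
G1 X12.00 Y0.00 E1.9831
G1 X10.39 Y6.00 E2.3137
G1 X6.00 Y10.39 E2.6441
G1 X0.00 Y12.00 E2.9747
G1 X-6.00 Y10.39 E3.3053
G1 X-10.39 Y6.00 E3.6357
G1 X-12.00 Y0.00 E3.9663

At z = 9.6 mm: the cylinder: section is a regular 12-gon, circumradius r=12; the cylinder at (4, 15.5) is not intersected at this z (z outside [17, 34]); the cone at (9.5, 10.5) is not intersected at this z (z outside [10.5, 14.5]); Combining (union): only the r=12 cylinder is present, so the union is just that shape — 1 connected region. The outline is a single polygon with 12 vertices. Extrusion per mm of travel: 0.4 × 0.32 / (π × 0.875²) = 0.053216. Accumulating E over each segment gives final E = 3.9663.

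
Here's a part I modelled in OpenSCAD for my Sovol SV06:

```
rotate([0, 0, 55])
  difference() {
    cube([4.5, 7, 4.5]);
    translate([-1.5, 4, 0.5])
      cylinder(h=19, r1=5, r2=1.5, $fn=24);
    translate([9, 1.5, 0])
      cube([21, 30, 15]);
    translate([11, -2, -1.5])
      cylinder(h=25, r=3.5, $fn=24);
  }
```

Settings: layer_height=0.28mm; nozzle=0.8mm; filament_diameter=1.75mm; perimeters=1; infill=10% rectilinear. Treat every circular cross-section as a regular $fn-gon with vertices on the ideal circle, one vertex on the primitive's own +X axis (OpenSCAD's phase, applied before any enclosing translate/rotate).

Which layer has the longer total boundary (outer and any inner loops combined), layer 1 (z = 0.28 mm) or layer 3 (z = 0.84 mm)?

Layer 1 (z = 0.28): the cube is present — its section is the full 4.5×7 rectangle (perimeter 23.00 mm); the cone at (-1.5, 4) is absent (z outside [0.5, 19.5]); the cube at (9, 1.5) is present — its section is the full 21×30 rectangle (perimeter 102.00 mm); the r=3.5 cylinder at (11, -2) gives a regular 24-gon of circumradius 3.5 (constant along its height) (perimeter = 2·24·3.500·sin(180°/24) = 21.93 mm); Subtracting the remaining from the first: starting from the 4.5×7 cube, the 21×30 cube at (9, 1.5) misses the remaining region (no effect); the r=3.5 cylinder at (11, -2) misses the remaining region (no effect) — boundary = 23.00 mm; (whole slice rotated 55° about Z — lengths, areas and connectivity unchanged). So its perimeter = 23.00 mm. Layer 3 (z = 0.84): the 4.5×7 cube contributes its full rectangle (perimeter 23.00 mm); the cone at (-1.5, 4) (r1=5→r2=1.5) has section circumradius 4.937 here — a regular 24-gon (perimeter = 2·24·4.937·sin(180°/24) = 30.93 mm); the cube at (9, 1.5) is present — its section is the full 21×30 rectangle (perimeter 102.00 mm); the r=3.5 cylinder at (11, -2) gives a regular 24-gon of circumradius 3.5 (constant along its height) (perimeter = 2·24·3.500·sin(180°/24) = 21.93 mm); After the difference (first − rest): starting from the 4.5×7 cube, the cone at (-1.5, 4) partially overlaps it — only the 20.42 mm² overlap (of its 75.71 mm²) is removed, clipping the outline; the 21×30 cube at (9, 1.5) misses the remaining region (no effect); the r=3.5 cylinder at (11, -2) misses the remaining region (no effect) — boundary = 20.25 mm; (whole slice rotated 55° about Z — lengths, areas and connectivity unchanged). So its perimeter = 20.25 mm. Layer 1 is larger (23.00 vs 20.25 mm).

layer 1 (z = 0.28 mm)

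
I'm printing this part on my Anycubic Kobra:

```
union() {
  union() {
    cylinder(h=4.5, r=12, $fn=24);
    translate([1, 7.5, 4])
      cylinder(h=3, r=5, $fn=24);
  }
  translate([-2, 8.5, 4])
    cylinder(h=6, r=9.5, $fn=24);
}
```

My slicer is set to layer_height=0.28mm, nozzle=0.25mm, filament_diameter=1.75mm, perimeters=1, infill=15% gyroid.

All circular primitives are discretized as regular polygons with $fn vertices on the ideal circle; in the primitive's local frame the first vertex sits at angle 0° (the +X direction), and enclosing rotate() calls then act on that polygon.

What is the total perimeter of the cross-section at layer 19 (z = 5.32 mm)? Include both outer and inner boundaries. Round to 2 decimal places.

59.52 mm

At z = 5.32 mm: the cylinder does not reach this height (z outside [0, 4.5]); the r=5 cylinder at (1, 7.5) gives a regular 24-gon of circumradius 5 (constant along its height) (perimeter = 2·24·5.000·sin(180°/24) = 31.33 mm); Combining (union): only the r=5 cylinder at (1, 7.5) is present, so the union is just that shape — boundary = 31.33 mm; the r=9.5 cylinder at (-2, 8.5) gives a regular 24-gon of circumradius 9.5 (constant along its height) (perimeter = 2·24·9.500·sin(180°/24) = 59.52 mm); Combining (union): that combined region lies entirely inside the r=9.5 cylinder at (-2, 8.5), so the union is just the r=9.5 cylinder at (-2, 8.5) — boundary = 59.52 mm. Overall, the cross-section is a single solid region. Total boundary length (outer) = 59.52 mm.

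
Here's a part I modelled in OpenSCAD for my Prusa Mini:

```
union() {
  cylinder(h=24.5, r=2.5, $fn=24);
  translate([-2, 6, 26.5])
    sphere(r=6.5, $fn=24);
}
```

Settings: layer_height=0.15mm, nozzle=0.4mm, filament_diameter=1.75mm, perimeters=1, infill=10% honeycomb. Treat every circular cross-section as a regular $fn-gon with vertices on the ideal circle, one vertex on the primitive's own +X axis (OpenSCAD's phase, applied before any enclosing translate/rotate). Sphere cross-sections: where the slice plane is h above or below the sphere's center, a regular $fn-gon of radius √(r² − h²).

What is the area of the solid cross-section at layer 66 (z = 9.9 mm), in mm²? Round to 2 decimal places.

19.41 mm²

At z = 9.9 mm: the cylinder: section is a regular 24-gon, circumradius r=2.5 (area = (24/2)·2.500²·sin(360°/24) = 19.41 mm²); the sphere at (-2, 6) does not reach this height (|z−center|=16.600 > r=6.5); Taking the union: only the r=2.5 cylinder is present, so the union is just that shape — area = 19.41 mm². Overall, the cross-section is a single solid region. Net area = 19.41 mm².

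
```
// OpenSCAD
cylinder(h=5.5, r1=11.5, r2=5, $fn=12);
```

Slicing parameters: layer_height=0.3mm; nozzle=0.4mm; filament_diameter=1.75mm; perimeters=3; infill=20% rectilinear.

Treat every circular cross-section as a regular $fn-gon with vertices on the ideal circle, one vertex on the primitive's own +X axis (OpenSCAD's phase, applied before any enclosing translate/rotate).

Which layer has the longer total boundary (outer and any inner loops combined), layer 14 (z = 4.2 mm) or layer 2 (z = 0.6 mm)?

Layer 14 (z = 4.2): the cone (r1=11.5→r2=5) has section circumradius 6.536 here — a regular 12-gon (perimeter = 2·12·6.536·sin(180°/12) = 40.60 mm). So its perimeter = 40.60 mm. Layer 2 (z = 0.6): the cone contributes a regular 12-gon of circumradius 10.791 (interpolated between r1=11.5 and r2=5 at t=0.109) (perimeter = 2·12·10.791·sin(180°/12) = 67.03 mm). So its perimeter = 67.03 mm. Layer 2 is larger (67.03 vs 40.60 mm).

layer 2 (z = 0.6 mm)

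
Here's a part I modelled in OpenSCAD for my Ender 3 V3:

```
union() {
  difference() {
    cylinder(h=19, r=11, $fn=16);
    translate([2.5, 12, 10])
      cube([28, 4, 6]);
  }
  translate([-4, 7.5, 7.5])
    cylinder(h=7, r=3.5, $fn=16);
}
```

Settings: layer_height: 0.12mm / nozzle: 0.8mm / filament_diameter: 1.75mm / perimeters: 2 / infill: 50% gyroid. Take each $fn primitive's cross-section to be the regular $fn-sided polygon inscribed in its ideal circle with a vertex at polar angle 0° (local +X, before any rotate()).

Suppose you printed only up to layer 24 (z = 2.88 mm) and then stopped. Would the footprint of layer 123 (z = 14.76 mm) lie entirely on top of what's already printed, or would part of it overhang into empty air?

entirely on top

Compare the two slices. At z = 2.88: the r=11 cylinder gives a regular 16-gon of circumradius 11 (constant along its height) (area = (16/2)·11.000²·sin(360°/16) = 370.44 mm²); the cube at (2.5, 12) does not reach this height (z outside [10, 16]); Subtracting the remaining from the first: none of the subtracted shapes is present at this height, so the r=11 cylinder is unchanged — area = 370.44 mm²; the cylinder at (-4, 7.5) is not intersected at this z (z outside [7.5, 14.5]); Combining (union): only that combined region is present, so the union is just that shape — area = 370.44 mm². At z = 14.76: the r=11 cylinder contributes a regular 16-gon of circumradius 11 (area = (16/2)·11.000²·sin(360°/16) = 370.44 mm²); the cube at (2.5, 12) (footprint 28×4) is included at this height (area 112.00 mm²); Subtracting the remaining from the first: starting from the r=11 cylinder (370.44 mm²), the 28×4 cube at (2.5, 12) misses the remaining region (no effect) — area = 370.44 mm²; the cylinder at (-4, 7.5) does not reach this height (z outside [7.5, 14.5]); Merging all regions: only that combined region is present, so the union is just that shape — area = 370.44 mm². Checking containment: the cross-section at z = 14.76 is a subset of the cross-section at z = 2.88.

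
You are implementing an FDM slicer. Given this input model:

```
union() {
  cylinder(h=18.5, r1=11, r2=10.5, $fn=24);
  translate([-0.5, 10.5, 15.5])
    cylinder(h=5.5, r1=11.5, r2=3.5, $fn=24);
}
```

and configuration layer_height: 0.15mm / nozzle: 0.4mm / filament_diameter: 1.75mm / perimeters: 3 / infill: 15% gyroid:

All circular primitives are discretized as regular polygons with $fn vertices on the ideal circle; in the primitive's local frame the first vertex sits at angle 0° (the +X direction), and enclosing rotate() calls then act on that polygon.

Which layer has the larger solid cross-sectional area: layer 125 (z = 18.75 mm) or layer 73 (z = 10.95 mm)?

Layer 125 (z = 18.75): the cone is not intersected at this z (z outside [0, 18.5]); the cone at (-0.5, 10.5): at t=0.591 of its height the radius interpolates to r₁+(r₂−r₁)t = 6.773, giving a regular 24-gon of that circumradius (area = (24/2)·6.773²·sin(360°/24) = 142.46 mm²); Taking the union: only the cone at (-0.5, 10.5) is present, so the union is just that shape — area = 142.46 mm². So its area = 142.46 mm². Layer 73 (z = 10.95): the cone: at t=0.592 of its height the radius interpolates to r₁+(r₂−r₁)t = 10.704, giving a regular 24-gon of that circumradius (area = (24/2)·10.704²·sin(360°/24) = 355.86 mm²); the cone at (-0.5, 10.5) does not reach this height (z outside [15.5, 21]); Taking the union: only the cone is present, so the union is just that shape — area = 355.86 mm². So its area = 355.86 mm². Layer 73 is larger (355.86 vs 142.46 mm²).

layer 73 (z = 10.95 mm)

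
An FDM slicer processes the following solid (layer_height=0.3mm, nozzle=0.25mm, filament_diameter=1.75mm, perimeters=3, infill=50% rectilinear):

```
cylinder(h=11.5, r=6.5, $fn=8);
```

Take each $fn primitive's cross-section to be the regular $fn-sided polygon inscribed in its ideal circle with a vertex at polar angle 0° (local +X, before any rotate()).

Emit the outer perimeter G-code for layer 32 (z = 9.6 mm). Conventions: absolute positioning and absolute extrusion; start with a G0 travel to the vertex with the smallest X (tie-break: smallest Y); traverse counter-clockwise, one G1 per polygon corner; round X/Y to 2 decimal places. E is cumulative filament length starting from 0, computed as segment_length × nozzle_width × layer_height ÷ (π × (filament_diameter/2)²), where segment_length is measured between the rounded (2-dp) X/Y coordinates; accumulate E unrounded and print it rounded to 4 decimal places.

At z = 9.6 mm: the cylinder: section is a regular 8-gon, circumradius r=6.5. The outline is a single polygon with 8 vertices. Extrusion per mm of travel: 0.25 × 0.3 / (π × 0.875²) = 0.031181. Accumulating E over each segment gives final E = 1.2415.

G0 X-6.50 Y0.00 Z9.60
G1 X-4.60 Y-4.60 E0.1552
G1 X0.00 Y-6.50 E0.3104
G1 X4.60 Y-4.60 E0.4656
G1 X6.50 Y0.00 E0.6208
G1 X4.60 Y4.60 E0.7759
G1 X0.00 Y6.50 E0.9311
G1 X-4.60 Y4.60 E1.0863
G1 X-6.50 Y0.00 E1.2415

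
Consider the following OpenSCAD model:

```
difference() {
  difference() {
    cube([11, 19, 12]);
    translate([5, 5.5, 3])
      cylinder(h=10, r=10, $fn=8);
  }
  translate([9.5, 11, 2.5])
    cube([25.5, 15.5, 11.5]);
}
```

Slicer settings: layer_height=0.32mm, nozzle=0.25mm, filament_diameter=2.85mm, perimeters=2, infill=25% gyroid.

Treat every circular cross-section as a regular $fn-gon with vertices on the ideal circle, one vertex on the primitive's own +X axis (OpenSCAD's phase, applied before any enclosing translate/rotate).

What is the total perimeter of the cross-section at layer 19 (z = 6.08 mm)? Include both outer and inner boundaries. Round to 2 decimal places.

30.72 mm

At z = 6.08 mm: the 11×19 cube contributes its full rectangle (perimeter 60.00 mm); the r=10 cylinder at (5, 5.5) contributes a regular 8-gon of circumradius 10 (perimeter = 2·8·10.000·sin(180°/8) = 61.23 mm); Taking the first minus the rest: starting from the 11×19 cube, the r=10 cylinder at (5, 5.5) partially overlaps it — only the 157.87 mm² overlap (of its 282.84 mm²) is removed, clipping the outline — boundary = 34.46 mm; the cube at (9.5, 11) (footprint 25.5×15.5) is included at this height (perimeter 82.00 mm); After the difference (first − rest): starting from that combined region, the 25.5×15.5 cube at (9.5, 11) partially overlaps it — only the 8.51 mm² overlap (of its 395.25 mm²) is removed, clipping the outline — boundary = 30.72 mm. Overall, the cross-section is a single solid region. Total boundary length (outer) = 30.72 mm.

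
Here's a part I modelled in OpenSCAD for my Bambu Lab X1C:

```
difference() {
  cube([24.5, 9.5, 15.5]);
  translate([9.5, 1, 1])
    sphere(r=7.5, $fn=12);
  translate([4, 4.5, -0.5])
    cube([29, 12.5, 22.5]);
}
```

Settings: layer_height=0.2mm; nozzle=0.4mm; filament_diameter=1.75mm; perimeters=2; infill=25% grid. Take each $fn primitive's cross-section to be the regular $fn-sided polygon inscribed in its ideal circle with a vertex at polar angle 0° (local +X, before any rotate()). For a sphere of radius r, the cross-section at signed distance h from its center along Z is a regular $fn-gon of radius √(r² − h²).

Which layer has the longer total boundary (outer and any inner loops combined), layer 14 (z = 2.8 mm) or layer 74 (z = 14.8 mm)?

layer 74 (z = 14.8 mm)

Layer 14 (z = 2.8): the cube (footprint 24.5×9.5) is included at this height (perimeter 68.00 mm); the r=7.5 sphere at (9.5, 1) slices to a regular 12-gon of circumradius 7.281 (√(r²−h²) with h=1.8 from center) (perimeter = 2·12·7.281·sin(180°/12) = 45.23 mm); the cube at (4, 4.5) (footprint 29×12.5) is included at this height (perimeter 83.00 mm); Taking the first minus the rest: starting from the 24.5×9.5 cube, the r=7.5 sphere at (9.5, 1) partially overlaps it — only the 93.81 mm² overlap (of its 159.03 mm²) is removed, clipping the outline; the 29×12.5 cube at (4, 4.5) partially overlaps it — only the 71.11 mm² overlap (of its 362.50 mm²) is removed, clipping the outline — boundary = 51.79 mm. So its perimeter = 51.79 mm. Layer 74 (z = 14.8): the cube is present — its section is the full 24.5×9.5 rectangle (perimeter 68.00 mm); the sphere at (9.5, 1) does not reach this height (|z−center|=13.800 > r=7.5); the cube at (4, 4.5) (footprint 29×12.5) is included at this height (perimeter 83.00 mm); Subtracting the remaining from the first: starting from the 24.5×9.5 cube, the 29×12.5 cube at (4, 4.5) partially overlaps it — only the 102.50 mm² overlap (of its 362.50 mm²) is removed, clipping the outline — boundary = 68.00 mm. So its perimeter = 68.00 mm. Layer 74 is larger (68.00 vs 51.79 mm).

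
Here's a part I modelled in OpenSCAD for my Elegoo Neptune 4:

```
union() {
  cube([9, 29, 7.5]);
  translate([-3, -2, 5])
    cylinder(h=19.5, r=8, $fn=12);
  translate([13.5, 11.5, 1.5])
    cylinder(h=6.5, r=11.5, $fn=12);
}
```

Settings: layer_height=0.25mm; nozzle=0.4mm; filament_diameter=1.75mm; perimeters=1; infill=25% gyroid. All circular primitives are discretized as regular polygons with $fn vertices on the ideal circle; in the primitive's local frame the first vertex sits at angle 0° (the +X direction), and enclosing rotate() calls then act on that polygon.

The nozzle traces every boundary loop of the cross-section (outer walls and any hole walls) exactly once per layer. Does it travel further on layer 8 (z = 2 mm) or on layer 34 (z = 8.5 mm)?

layer 8 (z = 2 mm)

Layer 8 (z = 2): the cube (footprint 9×29) is included at this height (perimeter 76.00 mm); the cylinder at (-3, -2) is not intersected at this z (z outside [5, 24.5]); the r=11.5 cylinder at (13.5, 11.5) gives a regular 12-gon of circumradius 11.5 (constant along its height) (perimeter = 2·12·11.500·sin(180°/12) = 71.43 mm); Taking the union: the regions partially overlap (shared area 100.30 mm²), so the edge portions inside another operand are dropped and the merged outline is re-measured after clipping — boundary = 100.45 mm. So its perimeter = 100.45 mm. Layer 34 (z = 8.5): the cube is not intersected at this z (z outside [0, 7.5]); the r=8 cylinder at (-3, -2) contributes a regular 12-gon of circumradius 8 (perimeter = 2·12·8.000·sin(180°/12) = 49.69 mm); the cylinder at (13.5, 11.5) is not intersected at this z (z outside [1.5, 8]); Taking the union: only the r=8 cylinder at (-3, -2) is present, so the union is just that shape — boundary = 49.69 mm. So its perimeter = 49.69 mm. Layer 8 is larger (100.45 vs 49.69 mm).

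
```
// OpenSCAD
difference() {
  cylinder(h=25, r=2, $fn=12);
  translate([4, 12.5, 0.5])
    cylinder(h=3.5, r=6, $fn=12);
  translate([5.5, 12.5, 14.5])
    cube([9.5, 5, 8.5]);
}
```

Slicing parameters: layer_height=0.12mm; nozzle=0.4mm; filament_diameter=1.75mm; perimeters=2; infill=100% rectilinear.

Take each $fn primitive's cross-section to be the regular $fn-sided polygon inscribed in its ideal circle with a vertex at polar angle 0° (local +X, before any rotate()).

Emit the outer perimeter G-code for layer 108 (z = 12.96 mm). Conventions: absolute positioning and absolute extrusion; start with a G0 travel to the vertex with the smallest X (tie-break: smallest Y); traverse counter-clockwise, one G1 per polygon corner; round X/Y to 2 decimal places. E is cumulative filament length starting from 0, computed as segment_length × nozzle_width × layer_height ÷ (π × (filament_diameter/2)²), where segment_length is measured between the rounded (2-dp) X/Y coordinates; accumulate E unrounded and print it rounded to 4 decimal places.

G0 X-2.00 Y0.00 Z12.96
G1 X-1.73 Y-1.00 E0.0207
G1 X-1.00 Y-1.73 E0.0413
G1 X0.00 Y-2.00 E0.0619
G1 X1.00 Y-1.73 E0.0826
G1 X1.73 Y-1.00 E0.1032
G1 X2.00 Y0.00 E0.1239
G1 X1.73 Y1.00 E0.1446
G1 X1.00 Y1.73 E0.1652
G1 X0.00 Y2.00 E0.1858
G1 X-1.00 Y1.73 E0.2065
G1 X-1.73 Y1.00 E0.2271
G1 X-2.00 Y0.00 E0.2478

At z = 12.96 mm: the cylinder: section is a regular 12-gon, circumradius r=2; the cylinder at (4, 12.5) does not reach this height (z outside [0.5, 4]); the cube at (5.5, 12.5) does not reach this height (z outside [14.5, 23]); Taking the first minus the rest: none of the subtracted shapes is present at this height, so the r=2 cylinder is unchanged — 1 connected region. The outline is a single polygon with 12 vertices. Extrusion per mm of travel: 0.4 × 0.12 / (π × 0.875²) = 0.019956. Accumulating E over each segment gives final E = 0.2478.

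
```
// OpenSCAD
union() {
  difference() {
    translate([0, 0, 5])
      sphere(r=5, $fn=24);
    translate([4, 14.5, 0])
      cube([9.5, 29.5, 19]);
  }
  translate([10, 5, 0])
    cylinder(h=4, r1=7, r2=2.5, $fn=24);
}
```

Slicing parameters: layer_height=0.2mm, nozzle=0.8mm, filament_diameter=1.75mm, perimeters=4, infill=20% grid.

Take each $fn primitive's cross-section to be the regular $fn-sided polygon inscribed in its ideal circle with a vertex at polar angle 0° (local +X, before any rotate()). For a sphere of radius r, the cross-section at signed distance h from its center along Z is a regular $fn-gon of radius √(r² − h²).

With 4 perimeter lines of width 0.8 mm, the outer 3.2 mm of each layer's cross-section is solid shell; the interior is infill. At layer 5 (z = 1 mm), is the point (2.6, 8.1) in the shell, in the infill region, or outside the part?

At z = 1 mm: the r=5 sphere contributes a regular 24-gon of circumradius √(5²−4²) = 3.000; the 9.5×29.5 cube at (4, 14.5) contributes its full rectangle; Taking the first minus the rest: starting from the r=5 sphere, the 9.5×29.5 cube at (4, 14.5) misses the remaining region (no effect) — 1 connected region; the cone at (10, 5) contributes a regular 24-gon of circumradius 5.875 (interpolated between r1=7 and r2=2.5 at t=0.250); Combining (union): the 2 present regions are separate (no shared area or edge), so areas and boundary lengths simply add and each stays a separate island — 2 connected regions. Overall, the cross-section has 2 separate islands. The nearest boundary edge runs (4.33, 6.52)→(4.91, 7.94); distance from the point to it = 2.20 mm. The point is not inside any of the regions above, so it lies outside the cross-section (2.20 mm from the nearest boundary).

outside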